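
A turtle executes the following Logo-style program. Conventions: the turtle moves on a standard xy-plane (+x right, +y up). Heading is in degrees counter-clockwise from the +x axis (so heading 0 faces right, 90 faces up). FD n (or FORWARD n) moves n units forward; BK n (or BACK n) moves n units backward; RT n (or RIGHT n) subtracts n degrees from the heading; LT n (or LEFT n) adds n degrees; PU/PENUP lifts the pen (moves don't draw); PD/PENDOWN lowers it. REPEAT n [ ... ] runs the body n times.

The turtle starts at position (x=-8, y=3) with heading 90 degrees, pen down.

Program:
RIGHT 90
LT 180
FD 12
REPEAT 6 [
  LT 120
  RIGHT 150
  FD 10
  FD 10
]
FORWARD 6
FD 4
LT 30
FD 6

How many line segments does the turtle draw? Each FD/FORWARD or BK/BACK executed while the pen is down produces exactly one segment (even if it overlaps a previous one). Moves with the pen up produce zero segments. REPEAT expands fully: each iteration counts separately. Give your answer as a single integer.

Executing turtle program step by step:
Start: pos=(-8,3), heading=90, pen down
RT 90: heading 90 -> 0
LT 180: heading 0 -> 180
FD 12: (-8,3) -> (-20,3) [heading=180, draw]
REPEAT 6 [
  -- iteration 1/6 --
  LT 120: heading 180 -> 300
  RT 150: heading 300 -> 150
  FD 10: (-20,3) -> (-28.66,8) [heading=150, draw]
  FD 10: (-28.66,8) -> (-37.321,13) [heading=150, draw]
  -- iteration 2/6 --
  LT 120: heading 150 -> 270
  RT 150: heading 270 -> 120
  FD 10: (-37.321,13) -> (-42.321,21.66) [heading=120, draw]
  FD 10: (-42.321,21.66) -> (-47.321,30.321) [heading=120, draw]
  -- iteration 3/6 --
  LT 120: heading 120 -> 240
  RT 150: heading 240 -> 90
  FD 10: (-47.321,30.321) -> (-47.321,40.321) [heading=90, draw]
  FD 10: (-47.321,40.321) -> (-47.321,50.321) [heading=90, draw]
  -- iteration 4/6 --
  LT 120: heading 90 -> 210
  RT 150: heading 210 -> 60
  FD 10: (-47.321,50.321) -> (-42.321,58.981) [heading=60, draw]
  FD 10: (-42.321,58.981) -> (-37.321,67.641) [heading=60, draw]
  -- iteration 5/6 --
  LT 120: heading 60 -> 180
  RT 150: heading 180 -> 30
  FD 10: (-37.321,67.641) -> (-28.66,72.641) [heading=30, draw]
  FD 10: (-28.66,72.641) -> (-20,77.641) [heading=30, draw]
  -- iteration 6/6 --
  LT 120: heading 30 -> 150
  RT 150: heading 150 -> 0
  FD 10: (-20,77.641) -> (-10,77.641) [heading=0, draw]
  FD 10: (-10,77.641) -> (0,77.641) [heading=0, draw]
]
FD 6: (0,77.641) -> (6,77.641) [heading=0, draw]
FD 4: (6,77.641) -> (10,77.641) [heading=0, draw]
LT 30: heading 0 -> 30
FD 6: (10,77.641) -> (15.196,80.641) [heading=30, draw]
Final: pos=(15.196,80.641), heading=30, 16 segment(s) drawn
Segments drawn: 16

Answer: 16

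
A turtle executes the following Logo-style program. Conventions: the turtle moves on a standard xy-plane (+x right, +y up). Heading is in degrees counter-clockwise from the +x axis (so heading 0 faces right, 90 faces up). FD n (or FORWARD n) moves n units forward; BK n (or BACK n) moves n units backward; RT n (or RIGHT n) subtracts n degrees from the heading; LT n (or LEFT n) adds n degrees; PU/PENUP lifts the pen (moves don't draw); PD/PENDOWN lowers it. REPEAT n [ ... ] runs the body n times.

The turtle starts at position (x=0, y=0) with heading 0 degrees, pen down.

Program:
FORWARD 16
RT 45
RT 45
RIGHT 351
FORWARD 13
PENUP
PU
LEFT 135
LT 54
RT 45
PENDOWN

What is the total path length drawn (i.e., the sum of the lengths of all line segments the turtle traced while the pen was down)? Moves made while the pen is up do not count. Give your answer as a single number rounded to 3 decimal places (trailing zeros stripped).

Executing turtle program step by step:
Start: pos=(0,0), heading=0, pen down
FD 16: (0,0) -> (16,0) [heading=0, draw]
RT 45: heading 0 -> 315
RT 45: heading 315 -> 270
RT 351: heading 270 -> 279
FD 13: (16,0) -> (18.034,-12.84) [heading=279, draw]
PU: pen up
PU: pen up
LT 135: heading 279 -> 54
LT 54: heading 54 -> 108
RT 45: heading 108 -> 63
PD: pen down
Final: pos=(18.034,-12.84), heading=63, 2 segment(s) drawn

Segment lengths:
  seg 1: (0,0) -> (16,0), length = 16
  seg 2: (16,0) -> (18.034,-12.84), length = 13
Total = 29

Answer: 29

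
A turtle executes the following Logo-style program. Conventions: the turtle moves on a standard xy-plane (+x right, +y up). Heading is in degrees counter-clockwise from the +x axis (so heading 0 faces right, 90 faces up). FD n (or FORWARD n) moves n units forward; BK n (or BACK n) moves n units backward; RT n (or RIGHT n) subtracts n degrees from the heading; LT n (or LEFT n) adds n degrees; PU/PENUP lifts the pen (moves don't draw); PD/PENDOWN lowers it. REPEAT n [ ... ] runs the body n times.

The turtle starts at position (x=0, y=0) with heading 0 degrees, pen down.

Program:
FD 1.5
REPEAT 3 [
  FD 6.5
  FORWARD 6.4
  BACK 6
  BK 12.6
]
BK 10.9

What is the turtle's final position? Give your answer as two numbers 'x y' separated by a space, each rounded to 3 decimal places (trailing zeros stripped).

Executing turtle program step by step:
Start: pos=(0,0), heading=0, pen down
FD 1.5: (0,0) -> (1.5,0) [heading=0, draw]
REPEAT 3 [
  -- iteration 1/3 --
  FD 6.5: (1.5,0) -> (8,0) [heading=0, draw]
  FD 6.4: (8,0) -> (14.4,0) [heading=0, draw]
  BK 6: (14.4,0) -> (8.4,0) [heading=0, draw]
  BK 12.6: (8.4,0) -> (-4.2,0) [heading=0, draw]
  -- iteration 2/3 --
  FD 6.5: (-4.2,0) -> (2.3,0) [heading=0, draw]
  FD 6.4: (2.3,0) -> (8.7,0) [heading=0, draw]
  BK 6: (8.7,0) -> (2.7,0) [heading=0, draw]
  BK 12.6: (2.7,0) -> (-9.9,0) [heading=0, draw]
  -- iteration 3/3 --
  FD 6.5: (-9.9,0) -> (-3.4,0) [heading=0, draw]
  FD 6.4: (-3.4,0) -> (3,0) [heading=0, draw]
  BK 6: (3,0) -> (-3,0) [heading=0, draw]
  BK 12.6: (-3,0) -> (-15.6,0) [heading=0, draw]
]
BK 10.9: (-15.6,0) -> (-26.5,0) [heading=0, draw]
Final: pos=(-26.5,0), heading=0, 14 segment(s) drawn

Answer: -26.5 0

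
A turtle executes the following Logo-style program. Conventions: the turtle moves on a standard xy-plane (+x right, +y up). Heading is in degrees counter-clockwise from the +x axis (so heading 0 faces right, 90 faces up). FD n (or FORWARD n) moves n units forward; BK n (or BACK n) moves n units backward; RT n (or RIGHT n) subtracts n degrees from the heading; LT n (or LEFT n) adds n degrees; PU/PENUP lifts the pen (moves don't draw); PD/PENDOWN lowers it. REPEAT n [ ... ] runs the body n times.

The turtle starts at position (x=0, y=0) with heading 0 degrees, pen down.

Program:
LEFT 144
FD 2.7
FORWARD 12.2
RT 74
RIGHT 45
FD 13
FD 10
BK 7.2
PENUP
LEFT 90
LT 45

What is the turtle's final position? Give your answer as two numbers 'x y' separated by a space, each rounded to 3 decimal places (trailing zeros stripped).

Answer: 2.265 15.435

Derivation:
Executing turtle program step by step:
Start: pos=(0,0), heading=0, pen down
LT 144: heading 0 -> 144
FD 2.7: (0,0) -> (-2.184,1.587) [heading=144, draw]
FD 12.2: (-2.184,1.587) -> (-12.054,8.758) [heading=144, draw]
RT 74: heading 144 -> 70
RT 45: heading 70 -> 25
FD 13: (-12.054,8.758) -> (-0.272,14.252) [heading=25, draw]
FD 10: (-0.272,14.252) -> (8.791,18.478) [heading=25, draw]
BK 7.2: (8.791,18.478) -> (2.265,15.435) [heading=25, draw]
PU: pen up
LT 90: heading 25 -> 115
LT 45: heading 115 -> 160
Final: pos=(2.265,15.435), heading=160, 5 segment(s) drawn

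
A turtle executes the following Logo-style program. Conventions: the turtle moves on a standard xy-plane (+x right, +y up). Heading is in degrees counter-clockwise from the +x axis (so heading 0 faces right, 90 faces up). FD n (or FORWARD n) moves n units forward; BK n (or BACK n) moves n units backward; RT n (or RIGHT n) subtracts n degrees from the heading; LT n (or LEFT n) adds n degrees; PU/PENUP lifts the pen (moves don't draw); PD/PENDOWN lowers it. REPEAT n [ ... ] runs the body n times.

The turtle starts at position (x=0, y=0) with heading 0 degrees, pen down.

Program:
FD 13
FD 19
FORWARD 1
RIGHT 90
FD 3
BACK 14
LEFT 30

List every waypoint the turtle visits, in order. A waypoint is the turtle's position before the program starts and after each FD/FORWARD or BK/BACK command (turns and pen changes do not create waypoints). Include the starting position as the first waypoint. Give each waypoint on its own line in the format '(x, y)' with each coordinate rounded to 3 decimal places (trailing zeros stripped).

Executing turtle program step by step:
Start: pos=(0,0), heading=0, pen down
FD 13: (0,0) -> (13,0) [heading=0, draw]
FD 19: (13,0) -> (32,0) [heading=0, draw]
FD 1: (32,0) -> (33,0) [heading=0, draw]
RT 90: heading 0 -> 270
FD 3: (33,0) -> (33,-3) [heading=270, draw]
BK 14: (33,-3) -> (33,11) [heading=270, draw]
LT 30: heading 270 -> 300
Final: pos=(33,11), heading=300, 5 segment(s) drawn
Waypoints (6 total):
(0, 0)
(13, 0)
(32, 0)
(33, 0)
(33, -3)
(33, 11)

Answer: (0, 0)
(13, 0)
(32, 0)
(33, 0)
(33, -3)
(33, 11)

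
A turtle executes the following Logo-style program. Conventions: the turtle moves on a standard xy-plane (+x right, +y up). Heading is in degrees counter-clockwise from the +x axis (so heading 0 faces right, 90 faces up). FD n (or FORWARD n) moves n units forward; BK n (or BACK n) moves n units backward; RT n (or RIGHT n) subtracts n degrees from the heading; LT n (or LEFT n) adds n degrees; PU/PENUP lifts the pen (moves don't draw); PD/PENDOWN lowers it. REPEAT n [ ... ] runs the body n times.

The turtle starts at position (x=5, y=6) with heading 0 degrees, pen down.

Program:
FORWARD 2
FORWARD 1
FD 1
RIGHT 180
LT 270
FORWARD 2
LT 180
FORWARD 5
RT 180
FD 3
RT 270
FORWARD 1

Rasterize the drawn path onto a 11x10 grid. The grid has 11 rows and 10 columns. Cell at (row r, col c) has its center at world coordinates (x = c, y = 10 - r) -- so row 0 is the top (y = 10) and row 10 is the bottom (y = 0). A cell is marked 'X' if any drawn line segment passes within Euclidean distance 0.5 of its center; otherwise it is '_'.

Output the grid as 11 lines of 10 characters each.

Answer: __________
__________
_________X
_________X
_____XXXXX
_________X
_________X
_________X
__________
__________
__________

Derivation:
Segment 0: (5,6) -> (7,6)
Segment 1: (7,6) -> (8,6)
Segment 2: (8,6) -> (9,6)
Segment 3: (9,6) -> (9,8)
Segment 4: (9,8) -> (9,3)
Segment 5: (9,3) -> (9,6)
Segment 6: (9,6) -> (8,6)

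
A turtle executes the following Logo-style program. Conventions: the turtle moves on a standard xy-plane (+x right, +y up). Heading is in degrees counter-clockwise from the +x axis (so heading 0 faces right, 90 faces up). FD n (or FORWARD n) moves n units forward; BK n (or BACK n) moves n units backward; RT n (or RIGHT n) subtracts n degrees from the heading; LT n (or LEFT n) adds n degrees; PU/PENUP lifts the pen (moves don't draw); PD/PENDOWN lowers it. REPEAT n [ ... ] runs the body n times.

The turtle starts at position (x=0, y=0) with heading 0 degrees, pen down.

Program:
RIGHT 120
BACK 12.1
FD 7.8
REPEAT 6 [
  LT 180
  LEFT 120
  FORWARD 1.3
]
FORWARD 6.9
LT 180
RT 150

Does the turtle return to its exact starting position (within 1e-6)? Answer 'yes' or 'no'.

Executing turtle program step by step:
Start: pos=(0,0), heading=0, pen down
RT 120: heading 0 -> 240
BK 12.1: (0,0) -> (6.05,10.479) [heading=240, draw]
FD 7.8: (6.05,10.479) -> (2.15,3.724) [heading=240, draw]
REPEAT 6 [
  -- iteration 1/6 --
  LT 180: heading 240 -> 60
  LT 120: heading 60 -> 180
  FD 1.3: (2.15,3.724) -> (0.85,3.724) [heading=180, draw]
  -- iteration 2/6 --
  LT 180: heading 180 -> 0
  LT 120: heading 0 -> 120
  FD 1.3: (0.85,3.724) -> (0.2,4.85) [heading=120, draw]
  -- iteration 3/6 --
  LT 180: heading 120 -> 300
  LT 120: heading 300 -> 60
  FD 1.3: (0.2,4.85) -> (0.85,5.976) [heading=60, draw]
  -- iteration 4/6 --
  LT 180: heading 60 -> 240
  LT 120: heading 240 -> 0
  FD 1.3: (0.85,5.976) -> (2.15,5.976) [heading=0, draw]
  -- iteration 5/6 --
  LT 180: heading 0 -> 180
  LT 120: heading 180 -> 300
  FD 1.3: (2.15,5.976) -> (2.8,4.85) [heading=300, draw]
  -- iteration 6/6 --
  LT 180: heading 300 -> 120
  LT 120: heading 120 -> 240
  FD 1.3: (2.8,4.85) -> (2.15,3.724) [heading=240, draw]
]
FD 6.9: (2.15,3.724) -> (-1.3,-2.252) [heading=240, draw]
LT 180: heading 240 -> 60
RT 150: heading 60 -> 270
Final: pos=(-1.3,-2.252), heading=270, 9 segment(s) drawn

Start position: (0, 0)
Final position: (-1.3, -2.252)
Distance = 2.6; >= 1e-6 -> NOT closed

Answer: no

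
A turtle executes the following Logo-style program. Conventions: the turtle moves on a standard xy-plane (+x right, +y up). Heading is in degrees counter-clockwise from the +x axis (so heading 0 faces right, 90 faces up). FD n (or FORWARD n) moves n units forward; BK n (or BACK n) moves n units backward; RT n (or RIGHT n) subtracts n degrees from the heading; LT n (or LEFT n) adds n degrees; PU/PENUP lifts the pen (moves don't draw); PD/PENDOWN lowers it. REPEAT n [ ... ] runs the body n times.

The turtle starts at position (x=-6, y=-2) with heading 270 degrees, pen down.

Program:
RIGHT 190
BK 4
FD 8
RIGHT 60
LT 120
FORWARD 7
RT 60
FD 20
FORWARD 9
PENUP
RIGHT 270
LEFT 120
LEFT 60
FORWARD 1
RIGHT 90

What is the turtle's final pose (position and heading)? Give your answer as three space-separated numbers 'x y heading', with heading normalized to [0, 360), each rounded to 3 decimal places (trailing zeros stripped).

Answer: -4.647 34.825 260

Derivation:
Executing turtle program step by step:
Start: pos=(-6,-2), heading=270, pen down
RT 190: heading 270 -> 80
BK 4: (-6,-2) -> (-6.695,-5.939) [heading=80, draw]
FD 8: (-6.695,-5.939) -> (-5.305,1.939) [heading=80, draw]
RT 60: heading 80 -> 20
LT 120: heading 20 -> 140
FD 7: (-5.305,1.939) -> (-10.668,6.439) [heading=140, draw]
RT 60: heading 140 -> 80
FD 20: (-10.668,6.439) -> (-7.195,26.135) [heading=80, draw]
FD 9: (-7.195,26.135) -> (-5.632,34.998) [heading=80, draw]
PU: pen up
RT 270: heading 80 -> 170
LT 120: heading 170 -> 290
LT 60: heading 290 -> 350
FD 1: (-5.632,34.998) -> (-4.647,34.825) [heading=350, move]
RT 90: heading 350 -> 260
Final: pos=(-4.647,34.825), heading=260, 5 segment(s) drawn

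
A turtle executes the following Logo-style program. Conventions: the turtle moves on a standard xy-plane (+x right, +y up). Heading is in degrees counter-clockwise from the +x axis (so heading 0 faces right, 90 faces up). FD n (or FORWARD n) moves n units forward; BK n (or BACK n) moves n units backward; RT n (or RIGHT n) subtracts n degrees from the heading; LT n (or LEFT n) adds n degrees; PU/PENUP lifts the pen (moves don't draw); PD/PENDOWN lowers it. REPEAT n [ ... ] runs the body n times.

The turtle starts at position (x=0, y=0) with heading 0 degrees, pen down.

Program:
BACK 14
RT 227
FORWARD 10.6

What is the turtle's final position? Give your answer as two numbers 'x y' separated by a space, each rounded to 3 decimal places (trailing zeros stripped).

Answer: -21.229 7.752

Derivation:
Executing turtle program step by step:
Start: pos=(0,0), heading=0, pen down
BK 14: (0,0) -> (-14,0) [heading=0, draw]
RT 227: heading 0 -> 133
FD 10.6: (-14,0) -> (-21.229,7.752) [heading=133, draw]
Final: pos=(-21.229,7.752), heading=133, 2 segment(s) drawn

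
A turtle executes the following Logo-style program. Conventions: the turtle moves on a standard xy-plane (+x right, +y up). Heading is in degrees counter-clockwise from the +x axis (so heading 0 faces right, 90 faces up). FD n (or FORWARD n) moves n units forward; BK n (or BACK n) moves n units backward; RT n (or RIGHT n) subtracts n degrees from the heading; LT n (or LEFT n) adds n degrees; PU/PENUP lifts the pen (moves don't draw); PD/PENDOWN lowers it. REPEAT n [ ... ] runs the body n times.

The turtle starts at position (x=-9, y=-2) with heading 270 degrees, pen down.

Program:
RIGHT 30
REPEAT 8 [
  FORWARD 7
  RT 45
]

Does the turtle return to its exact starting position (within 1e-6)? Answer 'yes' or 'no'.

Executing turtle program step by step:
Start: pos=(-9,-2), heading=270, pen down
RT 30: heading 270 -> 240
REPEAT 8 [
  -- iteration 1/8 --
  FD 7: (-9,-2) -> (-12.5,-8.062) [heading=240, draw]
  RT 45: heading 240 -> 195
  -- iteration 2/8 --
  FD 7: (-12.5,-8.062) -> (-19.261,-9.874) [heading=195, draw]
  RT 45: heading 195 -> 150
  -- iteration 3/8 --
  FD 7: (-19.261,-9.874) -> (-25.324,-6.374) [heading=150, draw]
  RT 45: heading 150 -> 105
  -- iteration 4/8 --
  FD 7: (-25.324,-6.374) -> (-27.135,0.388) [heading=105, draw]
  RT 45: heading 105 -> 60
  -- iteration 5/8 --
  FD 7: (-27.135,0.388) -> (-23.635,6.45) [heading=60, draw]
  RT 45: heading 60 -> 15
  -- iteration 6/8 --
  FD 7: (-23.635,6.45) -> (-16.874,8.261) [heading=15, draw]
  RT 45: heading 15 -> 330
  -- iteration 7/8 --
  FD 7: (-16.874,8.261) -> (-10.812,4.761) [heading=330, draw]
  RT 45: heading 330 -> 285
  -- iteration 8/8 --
  FD 7: (-10.812,4.761) -> (-9,-2) [heading=285, draw]
  RT 45: heading 285 -> 240
]
Final: pos=(-9,-2), heading=240, 8 segment(s) drawn

Start position: (-9, -2)
Final position: (-9, -2)
Distance = 0; < 1e-6 -> CLOSED

Answer: yes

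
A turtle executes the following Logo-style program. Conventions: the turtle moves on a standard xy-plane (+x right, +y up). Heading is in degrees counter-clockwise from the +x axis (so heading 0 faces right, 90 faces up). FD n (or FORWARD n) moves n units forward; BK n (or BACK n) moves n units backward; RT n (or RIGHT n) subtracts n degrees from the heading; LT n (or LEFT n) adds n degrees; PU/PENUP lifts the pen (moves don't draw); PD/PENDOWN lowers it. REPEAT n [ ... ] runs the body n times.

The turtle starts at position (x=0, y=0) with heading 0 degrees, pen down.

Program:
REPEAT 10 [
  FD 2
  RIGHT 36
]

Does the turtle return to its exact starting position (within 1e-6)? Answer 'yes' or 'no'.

Answer: yes

Derivation:
Executing turtle program step by step:
Start: pos=(0,0), heading=0, pen down
REPEAT 10 [
  -- iteration 1/10 --
  FD 2: (0,0) -> (2,0) [heading=0, draw]
  RT 36: heading 0 -> 324
  -- iteration 2/10 --
  FD 2: (2,0) -> (3.618,-1.176) [heading=324, draw]
  RT 36: heading 324 -> 288
  -- iteration 3/10 --
  FD 2: (3.618,-1.176) -> (4.236,-3.078) [heading=288, draw]
  RT 36: heading 288 -> 252
  -- iteration 4/10 --
  FD 2: (4.236,-3.078) -> (3.618,-4.98) [heading=252, draw]
  RT 36: heading 252 -> 216
  -- iteration 5/10 --
  FD 2: (3.618,-4.98) -> (2,-6.155) [heading=216, draw]
  RT 36: heading 216 -> 180
  -- iteration 6/10 --
  FD 2: (2,-6.155) -> (0,-6.155) [heading=180, draw]
  RT 36: heading 180 -> 144
  -- iteration 7/10 --
  FD 2: (0,-6.155) -> (-1.618,-4.98) [heading=144, draw]
  RT 36: heading 144 -> 108
  -- iteration 8/10 --
  FD 2: (-1.618,-4.98) -> (-2.236,-3.078) [heading=108, draw]
  RT 36: heading 108 -> 72
  -- iteration 9/10 --
  FD 2: (-2.236,-3.078) -> (-1.618,-1.176) [heading=72, draw]
  RT 36: heading 72 -> 36
  -- iteration 10/10 --
  FD 2: (-1.618,-1.176) -> (0,0) [heading=36, draw]
  RT 36: heading 36 -> 0
]
Final: pos=(0,0), heading=0, 10 segment(s) drawn

Start position: (0, 0)
Final position: (0, 0)
Distance = 0; < 1e-6 -> CLOSED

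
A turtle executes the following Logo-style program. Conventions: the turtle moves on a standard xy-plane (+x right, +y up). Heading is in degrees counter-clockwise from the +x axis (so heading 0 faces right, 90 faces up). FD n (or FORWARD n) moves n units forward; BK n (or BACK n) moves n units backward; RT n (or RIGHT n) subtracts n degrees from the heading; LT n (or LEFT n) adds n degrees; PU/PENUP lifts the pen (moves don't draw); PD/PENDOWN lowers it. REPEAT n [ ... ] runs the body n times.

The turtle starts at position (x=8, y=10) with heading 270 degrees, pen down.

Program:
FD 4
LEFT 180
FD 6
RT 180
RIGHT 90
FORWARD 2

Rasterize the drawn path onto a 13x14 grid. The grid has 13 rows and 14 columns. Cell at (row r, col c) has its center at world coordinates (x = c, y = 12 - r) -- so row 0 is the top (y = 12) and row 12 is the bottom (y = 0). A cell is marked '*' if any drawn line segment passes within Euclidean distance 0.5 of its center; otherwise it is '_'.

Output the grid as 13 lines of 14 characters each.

Segment 0: (8,10) -> (8,6)
Segment 1: (8,6) -> (8,12)
Segment 2: (8,12) -> (6,12)

Answer: ______***_____
________*_____
________*_____
________*_____
________*_____
________*_____
________*_____
______________
______________
______________
______________
______________
______________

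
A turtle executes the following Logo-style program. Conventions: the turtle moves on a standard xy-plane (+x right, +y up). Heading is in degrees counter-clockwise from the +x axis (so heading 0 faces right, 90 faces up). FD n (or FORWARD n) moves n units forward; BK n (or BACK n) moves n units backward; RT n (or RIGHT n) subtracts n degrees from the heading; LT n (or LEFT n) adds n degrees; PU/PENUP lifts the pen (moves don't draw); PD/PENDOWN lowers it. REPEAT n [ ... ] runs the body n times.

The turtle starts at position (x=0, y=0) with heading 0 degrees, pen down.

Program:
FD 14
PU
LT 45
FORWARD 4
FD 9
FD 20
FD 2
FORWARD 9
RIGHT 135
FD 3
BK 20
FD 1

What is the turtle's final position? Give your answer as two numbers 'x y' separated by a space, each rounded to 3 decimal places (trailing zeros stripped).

Executing turtle program step by step:
Start: pos=(0,0), heading=0, pen down
FD 14: (0,0) -> (14,0) [heading=0, draw]
PU: pen up
LT 45: heading 0 -> 45
FD 4: (14,0) -> (16.828,2.828) [heading=45, move]
FD 9: (16.828,2.828) -> (23.192,9.192) [heading=45, move]
FD 20: (23.192,9.192) -> (37.335,23.335) [heading=45, move]
FD 2: (37.335,23.335) -> (38.749,24.749) [heading=45, move]
FD 9: (38.749,24.749) -> (45.113,31.113) [heading=45, move]
RT 135: heading 45 -> 270
FD 3: (45.113,31.113) -> (45.113,28.113) [heading=270, move]
BK 20: (45.113,28.113) -> (45.113,48.113) [heading=270, move]
FD 1: (45.113,48.113) -> (45.113,47.113) [heading=270, move]
Final: pos=(45.113,47.113), heading=270, 1 segment(s) drawn

Answer: 45.113 47.113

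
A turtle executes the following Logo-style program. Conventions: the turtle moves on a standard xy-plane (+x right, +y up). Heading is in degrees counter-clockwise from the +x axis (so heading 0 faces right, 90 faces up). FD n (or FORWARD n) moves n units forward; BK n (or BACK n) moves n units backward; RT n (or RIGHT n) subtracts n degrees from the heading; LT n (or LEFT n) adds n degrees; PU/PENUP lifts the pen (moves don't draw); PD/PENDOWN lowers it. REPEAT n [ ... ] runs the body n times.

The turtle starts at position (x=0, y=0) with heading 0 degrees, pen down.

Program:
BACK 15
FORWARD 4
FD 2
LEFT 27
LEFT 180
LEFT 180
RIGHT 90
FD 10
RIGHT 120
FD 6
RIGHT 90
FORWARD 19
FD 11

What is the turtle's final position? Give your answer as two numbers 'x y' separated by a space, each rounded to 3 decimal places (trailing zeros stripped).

Answer: -8.882 21.363

Derivation:
Executing turtle program step by step:
Start: pos=(0,0), heading=0, pen down
BK 15: (0,0) -> (-15,0) [heading=0, draw]
FD 4: (-15,0) -> (-11,0) [heading=0, draw]
FD 2: (-11,0) -> (-9,0) [heading=0, draw]
LT 27: heading 0 -> 27
LT 180: heading 27 -> 207
LT 180: heading 207 -> 27
RT 90: heading 27 -> 297
FD 10: (-9,0) -> (-4.46,-8.91) [heading=297, draw]
RT 120: heading 297 -> 177
FD 6: (-4.46,-8.91) -> (-10.452,-8.596) [heading=177, draw]
RT 90: heading 177 -> 87
FD 19: (-10.452,-8.596) -> (-9.457,10.378) [heading=87, draw]
FD 11: (-9.457,10.378) -> (-8.882,21.363) [heading=87, draw]
Final: pos=(-8.882,21.363), heading=87, 7 segment(s) drawn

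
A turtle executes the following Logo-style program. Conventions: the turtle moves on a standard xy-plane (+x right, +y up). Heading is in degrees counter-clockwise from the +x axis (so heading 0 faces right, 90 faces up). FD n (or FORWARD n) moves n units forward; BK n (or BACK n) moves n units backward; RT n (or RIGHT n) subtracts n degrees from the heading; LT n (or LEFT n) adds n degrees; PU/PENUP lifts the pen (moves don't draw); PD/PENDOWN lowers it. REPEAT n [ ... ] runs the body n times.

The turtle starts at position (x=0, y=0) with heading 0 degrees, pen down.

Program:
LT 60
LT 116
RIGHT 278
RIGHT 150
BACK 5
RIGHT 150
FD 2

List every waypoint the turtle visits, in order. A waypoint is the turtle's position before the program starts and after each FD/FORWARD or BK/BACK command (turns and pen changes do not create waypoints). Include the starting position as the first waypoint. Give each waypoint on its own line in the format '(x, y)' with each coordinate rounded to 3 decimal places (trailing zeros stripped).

Executing turtle program step by step:
Start: pos=(0,0), heading=0, pen down
LT 60: heading 0 -> 60
LT 116: heading 60 -> 176
RT 278: heading 176 -> 258
RT 150: heading 258 -> 108
BK 5: (0,0) -> (1.545,-4.755) [heading=108, draw]
RT 150: heading 108 -> 318
FD 2: (1.545,-4.755) -> (3.031,-6.094) [heading=318, draw]
Final: pos=(3.031,-6.094), heading=318, 2 segment(s) drawn
Waypoints (3 total):
(0, 0)
(1.545, -4.755)
(3.031, -6.094)

Answer: (0, 0)
(1.545, -4.755)
(3.031, -6.094)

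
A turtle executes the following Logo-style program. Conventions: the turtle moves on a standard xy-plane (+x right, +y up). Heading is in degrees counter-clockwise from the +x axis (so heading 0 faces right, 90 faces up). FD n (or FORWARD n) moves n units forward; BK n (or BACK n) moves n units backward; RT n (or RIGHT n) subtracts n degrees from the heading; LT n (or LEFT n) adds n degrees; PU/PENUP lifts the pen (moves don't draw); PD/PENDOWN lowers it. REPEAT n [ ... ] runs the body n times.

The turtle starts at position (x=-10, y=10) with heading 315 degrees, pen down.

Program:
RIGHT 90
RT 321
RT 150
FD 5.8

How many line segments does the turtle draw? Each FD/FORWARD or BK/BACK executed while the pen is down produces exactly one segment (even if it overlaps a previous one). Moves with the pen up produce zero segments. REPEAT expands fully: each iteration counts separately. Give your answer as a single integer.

Answer: 1

Derivation:
Executing turtle program step by step:
Start: pos=(-10,10), heading=315, pen down
RT 90: heading 315 -> 225
RT 321: heading 225 -> 264
RT 150: heading 264 -> 114
FD 5.8: (-10,10) -> (-12.359,15.299) [heading=114, draw]
Final: pos=(-12.359,15.299), heading=114, 1 segment(s) drawn
Segments drawn: 1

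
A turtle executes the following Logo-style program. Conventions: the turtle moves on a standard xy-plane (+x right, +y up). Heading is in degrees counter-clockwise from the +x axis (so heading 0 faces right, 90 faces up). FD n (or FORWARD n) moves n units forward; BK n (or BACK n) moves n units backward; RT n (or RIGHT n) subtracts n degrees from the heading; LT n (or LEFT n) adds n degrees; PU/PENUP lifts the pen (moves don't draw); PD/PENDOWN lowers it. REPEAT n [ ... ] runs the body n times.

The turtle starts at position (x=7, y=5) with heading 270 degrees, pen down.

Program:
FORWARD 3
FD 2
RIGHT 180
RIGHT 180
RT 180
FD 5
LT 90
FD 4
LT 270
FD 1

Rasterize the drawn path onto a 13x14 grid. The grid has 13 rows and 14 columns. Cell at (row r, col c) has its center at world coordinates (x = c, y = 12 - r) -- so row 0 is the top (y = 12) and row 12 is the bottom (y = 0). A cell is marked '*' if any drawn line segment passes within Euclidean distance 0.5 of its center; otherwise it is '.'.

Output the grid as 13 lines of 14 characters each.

Segment 0: (7,5) -> (7,2)
Segment 1: (7,2) -> (7,0)
Segment 2: (7,0) -> (7,5)
Segment 3: (7,5) -> (3,5)
Segment 4: (3,5) -> (3,6)

Answer: ..............
..............
..............
..............
..............
..............
...*..........
...*****......
.......*......
.......*......
.......*......
.......*......
.......*......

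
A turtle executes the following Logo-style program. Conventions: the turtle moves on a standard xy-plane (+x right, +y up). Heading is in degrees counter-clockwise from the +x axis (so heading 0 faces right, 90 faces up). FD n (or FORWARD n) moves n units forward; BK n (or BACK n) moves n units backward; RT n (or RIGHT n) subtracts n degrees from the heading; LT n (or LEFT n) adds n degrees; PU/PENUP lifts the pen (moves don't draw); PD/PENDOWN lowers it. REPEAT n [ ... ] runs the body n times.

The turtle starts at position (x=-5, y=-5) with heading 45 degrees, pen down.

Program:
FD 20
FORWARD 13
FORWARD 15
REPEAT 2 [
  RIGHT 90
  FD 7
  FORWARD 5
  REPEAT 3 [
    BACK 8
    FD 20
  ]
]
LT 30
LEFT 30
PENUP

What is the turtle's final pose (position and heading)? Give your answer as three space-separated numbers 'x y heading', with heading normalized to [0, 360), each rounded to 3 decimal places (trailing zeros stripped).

Executing turtle program step by step:
Start: pos=(-5,-5), heading=45, pen down
FD 20: (-5,-5) -> (9.142,9.142) [heading=45, draw]
FD 13: (9.142,9.142) -> (18.335,18.335) [heading=45, draw]
FD 15: (18.335,18.335) -> (28.941,28.941) [heading=45, draw]
REPEAT 2 [
  -- iteration 1/2 --
  RT 90: heading 45 -> 315
  FD 7: (28.941,28.941) -> (33.891,23.991) [heading=315, draw]
  FD 5: (33.891,23.991) -> (37.426,20.456) [heading=315, draw]
  REPEAT 3 [
    -- iteration 1/3 --
    BK 8: (37.426,20.456) -> (31.77,26.113) [heading=315, draw]
    FD 20: (31.77,26.113) -> (45.912,11.971) [heading=315, draw]
    -- iteration 2/3 --
    BK 8: (45.912,11.971) -> (40.255,17.627) [heading=315, draw]
    FD 20: (40.255,17.627) -> (54.397,3.485) [heading=315, draw]
    -- iteration 3/3 --
    BK 8: (54.397,3.485) -> (48.74,9.142) [heading=315, draw]
    FD 20: (48.74,9.142) -> (62.882,-5) [heading=315, draw]
  ]
  -- iteration 2/2 --
  RT 90: heading 315 -> 225
  FD 7: (62.882,-5) -> (57.933,-9.95) [heading=225, draw]
  FD 5: (57.933,-9.95) -> (54.397,-13.485) [heading=225, draw]
  REPEAT 3 [
    -- iteration 1/3 --
    BK 8: (54.397,-13.485) -> (60.054,-7.828) [heading=225, draw]
    FD 20: (60.054,-7.828) -> (45.912,-21.971) [heading=225, draw]
    -- iteration 2/3 --
    BK 8: (45.912,-21.971) -> (51.569,-16.314) [heading=225, draw]
    FD 20: (51.569,-16.314) -> (37.426,-30.456) [heading=225, draw]
    -- iteration 3/3 --
    BK 8: (37.426,-30.456) -> (43.083,-24.799) [heading=225, draw]
    FD 20: (43.083,-24.799) -> (28.941,-38.941) [heading=225, draw]
  ]
]
LT 30: heading 225 -> 255
LT 30: heading 255 -> 285
PU: pen up
Final: pos=(28.941,-38.941), heading=285, 19 segment(s) drawn

Answer: 28.941 -38.941 285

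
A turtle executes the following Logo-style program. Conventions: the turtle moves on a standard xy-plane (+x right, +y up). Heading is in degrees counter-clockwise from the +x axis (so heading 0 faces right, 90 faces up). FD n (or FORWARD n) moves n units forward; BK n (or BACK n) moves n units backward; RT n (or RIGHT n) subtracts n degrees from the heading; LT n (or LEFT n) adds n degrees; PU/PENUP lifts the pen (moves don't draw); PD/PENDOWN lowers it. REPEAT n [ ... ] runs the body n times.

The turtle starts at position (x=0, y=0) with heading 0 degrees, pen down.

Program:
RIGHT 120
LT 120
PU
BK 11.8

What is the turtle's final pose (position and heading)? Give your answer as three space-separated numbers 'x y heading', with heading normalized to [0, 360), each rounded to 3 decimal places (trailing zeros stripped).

Answer: -11.8 0 0

Derivation:
Executing turtle program step by step:
Start: pos=(0,0), heading=0, pen down
RT 120: heading 0 -> 240
LT 120: heading 240 -> 0
PU: pen up
BK 11.8: (0,0) -> (-11.8,0) [heading=0, move]
Final: pos=(-11.8,0), heading=0, 0 segment(s) drawn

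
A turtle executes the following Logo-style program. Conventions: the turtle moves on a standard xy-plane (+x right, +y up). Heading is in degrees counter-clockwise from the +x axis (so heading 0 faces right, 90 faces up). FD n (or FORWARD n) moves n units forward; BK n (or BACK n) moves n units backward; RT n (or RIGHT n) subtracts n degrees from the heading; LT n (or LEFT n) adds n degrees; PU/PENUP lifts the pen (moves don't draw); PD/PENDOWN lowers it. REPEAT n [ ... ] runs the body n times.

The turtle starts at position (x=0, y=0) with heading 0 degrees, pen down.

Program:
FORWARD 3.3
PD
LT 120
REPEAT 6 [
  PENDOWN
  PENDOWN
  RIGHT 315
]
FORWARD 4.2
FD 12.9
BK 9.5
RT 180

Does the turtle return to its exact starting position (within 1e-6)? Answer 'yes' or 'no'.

Executing turtle program step by step:
Start: pos=(0,0), heading=0, pen down
FD 3.3: (0,0) -> (3.3,0) [heading=0, draw]
PD: pen down
LT 120: heading 0 -> 120
REPEAT 6 [
  -- iteration 1/6 --
  PD: pen down
  PD: pen down
  RT 315: heading 120 -> 165
  -- iteration 2/6 --
  PD: pen down
  PD: pen down
  RT 315: heading 165 -> 210
  -- iteration 3/6 --
  PD: pen down
  PD: pen down
  RT 315: heading 210 -> 255
  -- iteration 4/6 --
  PD: pen down
  PD: pen down
  RT 315: heading 255 -> 300
  -- iteration 5/6 --
  PD: pen down
  PD: pen down
  RT 315: heading 300 -> 345
  -- iteration 6/6 --
  PD: pen down
  PD: pen down
  RT 315: heading 345 -> 30
]
FD 4.2: (3.3,0) -> (6.937,2.1) [heading=30, draw]
FD 12.9: (6.937,2.1) -> (18.109,8.55) [heading=30, draw]
BK 9.5: (18.109,8.55) -> (9.882,3.8) [heading=30, draw]
RT 180: heading 30 -> 210
Final: pos=(9.882,3.8), heading=210, 4 segment(s) drawn

Start position: (0, 0)
Final position: (9.882, 3.8)
Distance = 10.587; >= 1e-6 -> NOT closed

Answer: no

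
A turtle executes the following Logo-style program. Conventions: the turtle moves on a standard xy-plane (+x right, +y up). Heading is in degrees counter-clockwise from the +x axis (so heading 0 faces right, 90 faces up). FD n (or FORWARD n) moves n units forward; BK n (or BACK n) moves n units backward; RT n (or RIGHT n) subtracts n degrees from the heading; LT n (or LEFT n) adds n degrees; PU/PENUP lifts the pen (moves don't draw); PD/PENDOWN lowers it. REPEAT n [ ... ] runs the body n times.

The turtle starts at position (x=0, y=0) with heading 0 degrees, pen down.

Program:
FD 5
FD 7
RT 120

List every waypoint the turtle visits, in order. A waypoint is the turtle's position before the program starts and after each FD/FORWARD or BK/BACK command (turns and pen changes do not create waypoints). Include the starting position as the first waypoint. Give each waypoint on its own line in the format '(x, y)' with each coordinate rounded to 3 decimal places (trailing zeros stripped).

Answer: (0, 0)
(5, 0)
(12, 0)

Derivation:
Executing turtle program step by step:
Start: pos=(0,0), heading=0, pen down
FD 5: (0,0) -> (5,0) [heading=0, draw]
FD 7: (5,0) -> (12,0) [heading=0, draw]
RT 120: heading 0 -> 240
Final: pos=(12,0), heading=240, 2 segment(s) drawn
Waypoints (3 total):
(0, 0)
(5, 0)
(12, 0)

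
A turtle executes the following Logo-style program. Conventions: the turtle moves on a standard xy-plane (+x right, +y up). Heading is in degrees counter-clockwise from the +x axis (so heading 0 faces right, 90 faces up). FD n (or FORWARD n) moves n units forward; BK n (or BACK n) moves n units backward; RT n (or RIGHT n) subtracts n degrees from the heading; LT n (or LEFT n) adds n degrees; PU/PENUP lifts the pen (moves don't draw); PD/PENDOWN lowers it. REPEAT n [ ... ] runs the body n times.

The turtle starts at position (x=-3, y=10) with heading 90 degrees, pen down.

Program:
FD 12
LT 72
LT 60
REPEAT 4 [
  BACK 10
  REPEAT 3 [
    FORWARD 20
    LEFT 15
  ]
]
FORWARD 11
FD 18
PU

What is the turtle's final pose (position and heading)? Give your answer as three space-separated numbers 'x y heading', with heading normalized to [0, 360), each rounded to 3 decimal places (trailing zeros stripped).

Answer: 96.617 -60.24 42

Derivation:
Executing turtle program step by step:
Start: pos=(-3,10), heading=90, pen down
FD 12: (-3,10) -> (-3,22) [heading=90, draw]
LT 72: heading 90 -> 162
LT 60: heading 162 -> 222
REPEAT 4 [
  -- iteration 1/4 --
  BK 10: (-3,22) -> (4.431,28.691) [heading=222, draw]
  REPEAT 3 [
    -- iteration 1/3 --
    FD 20: (4.431,28.691) -> (-10.431,15.309) [heading=222, draw]
    LT 15: heading 222 -> 237
    -- iteration 2/3 --
    FD 20: (-10.431,15.309) -> (-21.324,-1.465) [heading=237, draw]
    LT 15: heading 237 -> 252
    -- iteration 3/3 --
    FD 20: (-21.324,-1.465) -> (-27.505,-20.486) [heading=252, draw]
    LT 15: heading 252 -> 267
  ]
  -- iteration 2/4 --
  BK 10: (-27.505,-20.486) -> (-26.981,-10.5) [heading=267, draw]
  REPEAT 3 [
    -- iteration 1/3 --
    FD 20: (-26.981,-10.5) -> (-28.028,-30.472) [heading=267, draw]
    LT 15: heading 267 -> 282
    -- iteration 2/3 --
    FD 20: (-28.028,-30.472) -> (-23.87,-50.035) [heading=282, draw]
    LT 15: heading 282 -> 297
    -- iteration 3/3 --
    FD 20: (-23.87,-50.035) -> (-14.79,-67.855) [heading=297, draw]
    LT 15: heading 297 -> 312
  ]
  -- iteration 3/4 --
  BK 10: (-14.79,-67.855) -> (-21.481,-60.424) [heading=312, draw]
  REPEAT 3 [
    -- iteration 1/3 --
    FD 20: (-21.481,-60.424) -> (-8.099,-75.287) [heading=312, draw]
    LT 15: heading 312 -> 327
    -- iteration 2/3 --
    FD 20: (-8.099,-75.287) -> (8.675,-86.179) [heading=327, draw]
    LT 15: heading 327 -> 342
    -- iteration 3/3 --
    FD 20: (8.675,-86.179) -> (27.696,-92.36) [heading=342, draw]
    LT 15: heading 342 -> 357
  ]
  -- iteration 4/4 --
  BK 10: (27.696,-92.36) -> (17.71,-91.836) [heading=357, draw]
  REPEAT 3 [
    -- iteration 1/3 --
    FD 20: (17.71,-91.836) -> (37.682,-92.883) [heading=357, draw]
    LT 15: heading 357 -> 12
    -- iteration 2/3 --
    FD 20: (37.682,-92.883) -> (57.245,-88.725) [heading=12, draw]
    LT 15: heading 12 -> 27
    -- iteration 3/3 --
    FD 20: (57.245,-88.725) -> (75.065,-79.645) [heading=27, draw]
    LT 15: heading 27 -> 42
  ]
]
FD 11: (75.065,-79.645) -> (83.24,-72.285) [heading=42, draw]
FD 18: (83.24,-72.285) -> (96.617,-60.24) [heading=42, draw]
PU: pen up
Final: pos=(96.617,-60.24), heading=42, 19 segment(s) drawn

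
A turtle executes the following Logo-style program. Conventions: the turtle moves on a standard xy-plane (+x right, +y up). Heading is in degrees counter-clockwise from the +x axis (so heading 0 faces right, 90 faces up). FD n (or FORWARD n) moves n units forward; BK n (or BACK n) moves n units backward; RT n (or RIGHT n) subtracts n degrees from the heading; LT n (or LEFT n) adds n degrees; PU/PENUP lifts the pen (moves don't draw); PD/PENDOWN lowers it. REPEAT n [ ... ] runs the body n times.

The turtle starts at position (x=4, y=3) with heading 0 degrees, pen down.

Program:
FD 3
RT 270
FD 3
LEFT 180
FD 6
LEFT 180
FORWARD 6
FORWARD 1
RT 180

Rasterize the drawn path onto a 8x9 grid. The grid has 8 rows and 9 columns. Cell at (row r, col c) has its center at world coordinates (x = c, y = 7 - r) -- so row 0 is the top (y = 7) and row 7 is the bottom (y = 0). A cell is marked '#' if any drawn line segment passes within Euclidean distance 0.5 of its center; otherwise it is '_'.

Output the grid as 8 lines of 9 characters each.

Answer: _______#_
_______#_
_______#_
_______#_
____####_
_______#_
_______#_
_______#_

Derivation:
Segment 0: (4,3) -> (7,3)
Segment 1: (7,3) -> (7,6)
Segment 2: (7,6) -> (7,0)
Segment 3: (7,0) -> (7,6)
Segment 4: (7,6) -> (7,7)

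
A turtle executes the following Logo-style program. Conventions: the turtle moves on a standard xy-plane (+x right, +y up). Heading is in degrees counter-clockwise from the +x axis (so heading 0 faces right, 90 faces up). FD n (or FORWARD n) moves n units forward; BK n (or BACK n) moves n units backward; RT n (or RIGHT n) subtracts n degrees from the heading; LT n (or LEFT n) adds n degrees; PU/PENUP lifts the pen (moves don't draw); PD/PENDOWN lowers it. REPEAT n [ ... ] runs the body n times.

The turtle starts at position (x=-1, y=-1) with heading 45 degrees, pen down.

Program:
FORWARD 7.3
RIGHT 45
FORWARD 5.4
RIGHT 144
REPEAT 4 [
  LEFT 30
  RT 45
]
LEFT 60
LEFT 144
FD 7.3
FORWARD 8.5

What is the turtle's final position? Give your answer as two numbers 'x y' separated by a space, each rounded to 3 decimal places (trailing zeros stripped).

Executing turtle program step by step:
Start: pos=(-1,-1), heading=45, pen down
FD 7.3: (-1,-1) -> (4.162,4.162) [heading=45, draw]
RT 45: heading 45 -> 0
FD 5.4: (4.162,4.162) -> (9.562,4.162) [heading=0, draw]
RT 144: heading 0 -> 216
REPEAT 4 [
  -- iteration 1/4 --
  LT 30: heading 216 -> 246
  RT 45: heading 246 -> 201
  -- iteration 2/4 --
  LT 30: heading 201 -> 231
  RT 45: heading 231 -> 186
  -- iteration 3/4 --
  LT 30: heading 186 -> 216
  RT 45: heading 216 -> 171
  -- iteration 4/4 --
  LT 30: heading 171 -> 201
  RT 45: heading 201 -> 156
]
LT 60: heading 156 -> 216
LT 144: heading 216 -> 0
FD 7.3: (9.562,4.162) -> (16.862,4.162) [heading=0, draw]
FD 8.5: (16.862,4.162) -> (25.362,4.162) [heading=0, draw]
Final: pos=(25.362,4.162), heading=0, 4 segment(s) drawn

Answer: 25.362 4.162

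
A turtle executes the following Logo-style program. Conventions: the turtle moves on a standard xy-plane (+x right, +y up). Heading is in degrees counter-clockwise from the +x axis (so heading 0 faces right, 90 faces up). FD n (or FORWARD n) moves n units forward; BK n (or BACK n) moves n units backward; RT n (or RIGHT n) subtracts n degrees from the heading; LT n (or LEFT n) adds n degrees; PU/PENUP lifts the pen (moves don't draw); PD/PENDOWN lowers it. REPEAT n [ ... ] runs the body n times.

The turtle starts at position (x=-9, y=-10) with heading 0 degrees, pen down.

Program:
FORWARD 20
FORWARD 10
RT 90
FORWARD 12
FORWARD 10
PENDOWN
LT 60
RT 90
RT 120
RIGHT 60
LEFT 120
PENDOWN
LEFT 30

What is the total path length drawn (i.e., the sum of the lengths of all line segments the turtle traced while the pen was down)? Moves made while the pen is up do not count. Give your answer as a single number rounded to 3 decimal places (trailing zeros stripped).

Executing turtle program step by step:
Start: pos=(-9,-10), heading=0, pen down
FD 20: (-9,-10) -> (11,-10) [heading=0, draw]
FD 10: (11,-10) -> (21,-10) [heading=0, draw]
RT 90: heading 0 -> 270
FD 12: (21,-10) -> (21,-22) [heading=270, draw]
FD 10: (21,-22) -> (21,-32) [heading=270, draw]
PD: pen down
LT 60: heading 270 -> 330
RT 90: heading 330 -> 240
RT 120: heading 240 -> 120
RT 60: heading 120 -> 60
LT 120: heading 60 -> 180
PD: pen down
LT 30: heading 180 -> 210
Final: pos=(21,-32), heading=210, 4 segment(s) drawn

Segment lengths:
  seg 1: (-9,-10) -> (11,-10), length = 20
  seg 2: (11,-10) -> (21,-10), length = 10
  seg 3: (21,-10) -> (21,-22), length = 12
  seg 4: (21,-22) -> (21,-32), length = 10
Total = 52

Answer: 52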